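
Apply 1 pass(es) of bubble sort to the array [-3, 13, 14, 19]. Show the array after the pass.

After pass 1: [-3, 13, 14, 19] (0 swaps)
Total swaps: 0


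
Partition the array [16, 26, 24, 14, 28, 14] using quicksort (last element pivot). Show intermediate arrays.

Partition 1: pivot=14 at index 1 -> [14, 14, 24, 16, 28, 26]
Partition 2: pivot=26 at index 4 -> [14, 14, 24, 16, 26, 28]
Partition 3: pivot=16 at index 2 -> [14, 14, 16, 24, 26, 28]


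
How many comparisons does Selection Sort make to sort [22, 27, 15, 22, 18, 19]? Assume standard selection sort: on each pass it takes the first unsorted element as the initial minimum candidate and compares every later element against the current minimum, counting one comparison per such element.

Pass 1: scan indices 1..5 for the minimum = 5 comparison(s); min is 15, place at index 0 -> [15, 27, 22, 22, 18, 19]
Pass 2: scan indices 2..5 for the minimum = 4 comparison(s); min is 18, place at index 1 -> [15, 18, 22, 22, 27, 19]
Pass 3: scan indices 3..5 for the minimum = 3 comparison(s); min is 19, place at index 2 -> [15, 18, 19, 22, 27, 22]
Pass 4: scan indices 4..5 for the minimum = 2 comparison(s); min is 22, place at index 3 -> [15, 18, 19, 22, 27, 22]
Pass 5: scan indices 5..5 for the minimum = 1 comparison(s); min is 22, place at index 4 -> [15, 18, 19, 22, 22, 27]
Selection sort always scans the whole unsorted suffix, so the count is (n-1) + (n-2) + ... + 1 = n(n-1)/2 = 6*5/2 = 15 regardless of the input order.
Total comparisons: 5 + 4 + 3 + 2 + 1 = 15


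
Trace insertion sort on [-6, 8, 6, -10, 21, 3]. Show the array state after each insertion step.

First element -6 is already 'sorted'
Insert 8: shifted 0 elements -> [-6, 8, 6, -10, 21, 3]
Insert 6: shifted 1 elements -> [-6, 6, 8, -10, 21, 3]
Insert -10: shifted 3 elements -> [-10, -6, 6, 8, 21, 3]
Insert 21: shifted 0 elements -> [-10, -6, 6, 8, 21, 3]
Insert 3: shifted 3 elements -> [-10, -6, 3, 6, 8, 21]


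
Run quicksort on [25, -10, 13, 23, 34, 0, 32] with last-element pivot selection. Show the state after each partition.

Partition 1: pivot=32 at index 5 -> [25, -10, 13, 23, 0, 32, 34]
Partition 2: pivot=0 at index 1 -> [-10, 0, 13, 23, 25, 32, 34]
Partition 3: pivot=25 at index 4 -> [-10, 0, 13, 23, 25, 32, 34]
Partition 4: pivot=23 at index 3 -> [-10, 0, 13, 23, 25, 32, 34]


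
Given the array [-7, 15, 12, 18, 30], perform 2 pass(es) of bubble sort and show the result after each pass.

After pass 1: [-7, 12, 15, 18, 30] (1 swaps)
After pass 2: [-7, 12, 15, 18, 30] (0 swaps)
Total swaps: 1


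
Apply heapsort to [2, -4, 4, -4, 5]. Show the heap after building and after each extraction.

Build heap: [5, 2, 4, -4, -4]
Extract 5: [4, 2, -4, -4, 5]
Extract 4: [2, -4, -4, 4, 5]
Extract 2: [-4, -4, 2, 4, 5]
Extract -4: [-4, -4, 2, 4, 5]


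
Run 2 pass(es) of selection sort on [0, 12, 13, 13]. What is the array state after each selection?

Pass 1: Select minimum 0 at index 0, swap -> [0, 12, 13, 13]
Pass 2: Select minimum 12 at index 1, swap -> [0, 12, 13, 13]


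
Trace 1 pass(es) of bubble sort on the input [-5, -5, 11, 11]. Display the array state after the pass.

After pass 1: [-5, -5, 11, 11] (0 swaps)
Total swaps: 0


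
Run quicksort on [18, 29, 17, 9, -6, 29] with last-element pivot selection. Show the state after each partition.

Partition 1: pivot=29 at index 5 -> [18, 29, 17, 9, -6, 29]
Partition 2: pivot=-6 at index 0 -> [-6, 29, 17, 9, 18, 29]
Partition 3: pivot=18 at index 3 -> [-6, 17, 9, 18, 29, 29]
Partition 4: pivot=9 at index 1 -> [-6, 9, 17, 18, 29, 29]


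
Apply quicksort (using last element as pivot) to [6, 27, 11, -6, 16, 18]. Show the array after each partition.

Partition 1: pivot=18 at index 4 -> [6, 11, -6, 16, 18, 27]
Partition 2: pivot=16 at index 3 -> [6, 11, -6, 16, 18, 27]
Partition 3: pivot=-6 at index 0 -> [-6, 11, 6, 16, 18, 27]
Partition 4: pivot=6 at index 1 -> [-6, 6, 11, 16, 18, 27]


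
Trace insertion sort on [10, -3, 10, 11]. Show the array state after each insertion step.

First element 10 is already 'sorted'
Insert -3: shifted 1 elements -> [-3, 10, 10, 11]
Insert 10: shifted 0 elements -> [-3, 10, 10, 11]
Insert 11: shifted 0 elements -> [-3, 10, 10, 11]


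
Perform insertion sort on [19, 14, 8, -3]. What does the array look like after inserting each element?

First element 19 is already 'sorted'
Insert 14: shifted 1 elements -> [14, 19, 8, -3]
Insert 8: shifted 2 elements -> [8, 14, 19, -3]
Insert -3: shifted 3 elements -> [-3, 8, 14, 19]


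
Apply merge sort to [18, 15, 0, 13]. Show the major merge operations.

Divide and conquer:
  Merge [18] + [15] -> [15, 18]
  Merge [0] + [13] -> [0, 13]
  Merge [15, 18] + [0, 13] -> [0, 13, 15, 18]


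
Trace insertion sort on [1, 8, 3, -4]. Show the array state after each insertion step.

First element 1 is already 'sorted'
Insert 8: shifted 0 elements -> [1, 8, 3, -4]
Insert 3: shifted 1 elements -> [1, 3, 8, -4]
Insert -4: shifted 3 elements -> [-4, 1, 3, 8]


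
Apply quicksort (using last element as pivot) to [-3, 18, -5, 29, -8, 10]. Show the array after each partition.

Partition 1: pivot=10 at index 3 -> [-3, -5, -8, 10, 18, 29]
Partition 2: pivot=-8 at index 0 -> [-8, -5, -3, 10, 18, 29]
Partition 3: pivot=-3 at index 2 -> [-8, -5, -3, 10, 18, 29]
Partition 4: pivot=29 at index 5 -> [-8, -5, -3, 10, 18, 29]


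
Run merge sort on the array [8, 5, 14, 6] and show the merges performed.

Divide and conquer:
  Merge [8] + [5] -> [5, 8]
  Merge [14] + [6] -> [6, 14]
  Merge [5, 8] + [6, 14] -> [5, 6, 8, 14]


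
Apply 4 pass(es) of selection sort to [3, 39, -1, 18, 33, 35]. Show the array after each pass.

Pass 1: Select minimum -1 at index 2, swap -> [-1, 39, 3, 18, 33, 35]
Pass 2: Select minimum 3 at index 2, swap -> [-1, 3, 39, 18, 33, 35]
Pass 3: Select minimum 18 at index 3, swap -> [-1, 3, 18, 39, 33, 35]
Pass 4: Select minimum 33 at index 4, swap -> [-1, 3, 18, 33, 39, 35]


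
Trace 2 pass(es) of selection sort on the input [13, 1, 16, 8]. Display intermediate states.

Pass 1: Select minimum 1 at index 1, swap -> [1, 13, 16, 8]
Pass 2: Select minimum 8 at index 3, swap -> [1, 8, 16, 13]


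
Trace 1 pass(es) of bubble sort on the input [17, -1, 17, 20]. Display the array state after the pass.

After pass 1: [-1, 17, 17, 20] (1 swaps)
Total swaps: 1


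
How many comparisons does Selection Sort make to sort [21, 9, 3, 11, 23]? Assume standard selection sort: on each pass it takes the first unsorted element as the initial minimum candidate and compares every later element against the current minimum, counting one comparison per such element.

Pass 1: scan indices 1..4 for the minimum = 4 comparison(s); min is 3, place at index 0 -> [3, 9, 21, 11, 23]
Pass 2: scan indices 2..4 for the minimum = 3 comparison(s); min is 9, place at index 1 -> [3, 9, 21, 11, 23]
Pass 3: scan indices 3..4 for the minimum = 2 comparison(s); min is 11, place at index 2 -> [3, 9, 11, 21, 23]
Pass 4: scan indices 4..4 for the minimum = 1 comparison(s); min is 21, place at index 3 -> [3, 9, 11, 21, 23]
Selection sort always scans the whole unsorted suffix, so the count is (n-1) + (n-2) + ... + 1 = n(n-1)/2 = 5*4/2 = 10 regardless of the input order.
Total comparisons: 4 + 3 + 2 + 1 = 10


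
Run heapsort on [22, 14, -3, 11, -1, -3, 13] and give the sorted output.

Build heap: [22, 14, 13, 11, -1, -3, -3]
Extract 22: [14, 11, 13, -3, -1, -3, 22]
Extract 14: [13, 11, -3, -3, -1, 14, 22]
Extract 13: [11, -1, -3, -3, 13, 14, 22]
Extract 11: [-1, -3, -3, 11, 13, 14, 22]
Extract -1: [-3, -3, -1, 11, 13, 14, 22]
Extract -3: [-3, -3, -1, 11, 13, 14, 22]


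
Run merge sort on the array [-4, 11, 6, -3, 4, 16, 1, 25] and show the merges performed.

Divide and conquer:
  Merge [-4] + [11] -> [-4, 11]
  Merge [6] + [-3] -> [-3, 6]
  Merge [-4, 11] + [-3, 6] -> [-4, -3, 6, 11]
  Merge [4] + [16] -> [4, 16]
  Merge [1] + [25] -> [1, 25]
  Merge [4, 16] + [1, 25] -> [1, 4, 16, 25]
  Merge [-4, -3, 6, 11] + [1, 4, 16, 25] -> [-4, -3, 1, 4, 6, 11, 16, 25]


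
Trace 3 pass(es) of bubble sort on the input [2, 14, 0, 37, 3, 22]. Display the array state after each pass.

After pass 1: [2, 0, 14, 3, 22, 37] (3 swaps)
After pass 2: [0, 2, 3, 14, 22, 37] (2 swaps)
After pass 3: [0, 2, 3, 14, 22, 37] (0 swaps)
Total swaps: 5


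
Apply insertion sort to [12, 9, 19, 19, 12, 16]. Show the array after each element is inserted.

First element 12 is already 'sorted'
Insert 9: shifted 1 elements -> [9, 12, 19, 19, 12, 16]
Insert 19: shifted 0 elements -> [9, 12, 19, 19, 12, 16]
Insert 19: shifted 0 elements -> [9, 12, 19, 19, 12, 16]
Insert 12: shifted 2 elements -> [9, 12, 12, 19, 19, 16]
Insert 16: shifted 2 elements -> [9, 12, 12, 16, 19, 19]


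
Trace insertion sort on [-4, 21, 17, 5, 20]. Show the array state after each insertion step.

First element -4 is already 'sorted'
Insert 21: shifted 0 elements -> [-4, 21, 17, 5, 20]
Insert 17: shifted 1 elements -> [-4, 17, 21, 5, 20]
Insert 5: shifted 2 elements -> [-4, 5, 17, 21, 20]
Insert 20: shifted 1 elements -> [-4, 5, 17, 20, 21]


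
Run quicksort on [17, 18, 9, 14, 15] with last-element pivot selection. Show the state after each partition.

Partition 1: pivot=15 at index 2 -> [9, 14, 15, 18, 17]
Partition 2: pivot=14 at index 1 -> [9, 14, 15, 18, 17]
Partition 3: pivot=17 at index 3 -> [9, 14, 15, 17, 18]


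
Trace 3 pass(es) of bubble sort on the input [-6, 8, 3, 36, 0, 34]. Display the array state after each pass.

After pass 1: [-6, 3, 8, 0, 34, 36] (3 swaps)
After pass 2: [-6, 3, 0, 8, 34, 36] (1 swaps)
After pass 3: [-6, 0, 3, 8, 34, 36] (1 swaps)
Total swaps: 5


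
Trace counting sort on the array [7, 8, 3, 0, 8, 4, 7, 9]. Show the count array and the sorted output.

Count array: [1, 0, 0, 1, 1, 0, 0, 2, 2, 1]
(count[i] = number of elements equal to i)
Cumulative count: [1, 1, 1, 2, 3, 3, 3, 5, 7, 8]
Sorted: [0, 3, 4, 7, 7, 8, 8, 9]


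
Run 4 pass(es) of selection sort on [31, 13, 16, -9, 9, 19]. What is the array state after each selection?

Pass 1: Select minimum -9 at index 3, swap -> [-9, 13, 16, 31, 9, 19]
Pass 2: Select minimum 9 at index 4, swap -> [-9, 9, 16, 31, 13, 19]
Pass 3: Select minimum 13 at index 4, swap -> [-9, 9, 13, 31, 16, 19]
Pass 4: Select minimum 16 at index 4, swap -> [-9, 9, 13, 16, 31, 19]


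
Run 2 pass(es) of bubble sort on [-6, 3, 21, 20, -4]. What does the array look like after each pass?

After pass 1: [-6, 3, 20, -4, 21] (2 swaps)
After pass 2: [-6, 3, -4, 20, 21] (1 swaps)
Total swaps: 3


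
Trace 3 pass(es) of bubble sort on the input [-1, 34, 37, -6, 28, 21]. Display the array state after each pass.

After pass 1: [-1, 34, -6, 28, 21, 37] (3 swaps)
After pass 2: [-1, -6, 28, 21, 34, 37] (3 swaps)
After pass 3: [-6, -1, 21, 28, 34, 37] (2 swaps)
Total swaps: 8


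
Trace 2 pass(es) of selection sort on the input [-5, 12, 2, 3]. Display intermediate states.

Pass 1: Select minimum -5 at index 0, swap -> [-5, 12, 2, 3]
Pass 2: Select minimum 2 at index 2, swap -> [-5, 2, 12, 3]


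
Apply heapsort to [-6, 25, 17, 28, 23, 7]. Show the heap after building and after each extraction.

Build heap: [28, 25, 17, -6, 23, 7]
Extract 28: [25, 23, 17, -6, 7, 28]
Extract 25: [23, 7, 17, -6, 25, 28]
Extract 23: [17, 7, -6, 23, 25, 28]
Extract 17: [7, -6, 17, 23, 25, 28]
Extract 7: [-6, 7, 17, 23, 25, 28]


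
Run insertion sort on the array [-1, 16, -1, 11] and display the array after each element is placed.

First element -1 is already 'sorted'
Insert 16: shifted 0 elements -> [-1, 16, -1, 11]
Insert -1: shifted 1 elements -> [-1, -1, 16, 11]
Insert 11: shifted 1 elements -> [-1, -1, 11, 16]


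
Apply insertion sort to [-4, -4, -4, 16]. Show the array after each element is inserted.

First element -4 is already 'sorted'
Insert -4: shifted 0 elements -> [-4, -4, -4, 16]
Insert -4: shifted 0 elements -> [-4, -4, -4, 16]
Insert 16: shifted 0 elements -> [-4, -4, -4, 16]


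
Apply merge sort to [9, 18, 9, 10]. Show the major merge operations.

Divide and conquer:
  Merge [9] + [18] -> [9, 18]
  Merge [9] + [10] -> [9, 10]
  Merge [9, 18] + [9, 10] -> [9, 9, 10, 18]


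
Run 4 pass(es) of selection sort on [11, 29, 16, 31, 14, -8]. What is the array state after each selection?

Pass 1: Select minimum -8 at index 5, swap -> [-8, 29, 16, 31, 14, 11]
Pass 2: Select minimum 11 at index 5, swap -> [-8, 11, 16, 31, 14, 29]
Pass 3: Select minimum 14 at index 4, swap -> [-8, 11, 14, 31, 16, 29]
Pass 4: Select minimum 16 at index 4, swap -> [-8, 11, 14, 16, 31, 29]


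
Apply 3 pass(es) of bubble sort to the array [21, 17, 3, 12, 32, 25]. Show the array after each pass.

After pass 1: [17, 3, 12, 21, 25, 32] (4 swaps)
After pass 2: [3, 12, 17, 21, 25, 32] (2 swaps)
After pass 3: [3, 12, 17, 21, 25, 32] (0 swaps)
Total swaps: 6


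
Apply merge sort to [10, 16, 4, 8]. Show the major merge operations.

Divide and conquer:
  Merge [10] + [16] -> [10, 16]
  Merge [4] + [8] -> [4, 8]
  Merge [10, 16] + [4, 8] -> [4, 8, 10, 16]


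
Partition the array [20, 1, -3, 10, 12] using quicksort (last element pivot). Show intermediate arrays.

Partition 1: pivot=12 at index 3 -> [1, -3, 10, 12, 20]
Partition 2: pivot=10 at index 2 -> [1, -3, 10, 12, 20]
Partition 3: pivot=-3 at index 0 -> [-3, 1, 10, 12, 20]


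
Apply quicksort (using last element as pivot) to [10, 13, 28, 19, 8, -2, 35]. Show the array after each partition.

Partition 1: pivot=35 at index 6 -> [10, 13, 28, 19, 8, -2, 35]
Partition 2: pivot=-2 at index 0 -> [-2, 13, 28, 19, 8, 10, 35]
Partition 3: pivot=10 at index 2 -> [-2, 8, 10, 19, 13, 28, 35]
Partition 4: pivot=28 at index 5 -> [-2, 8, 10, 19, 13, 28, 35]
Partition 5: pivot=13 at index 3 -> [-2, 8, 10, 13, 19, 28, 35]


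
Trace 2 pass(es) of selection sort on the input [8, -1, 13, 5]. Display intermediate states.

Pass 1: Select minimum -1 at index 1, swap -> [-1, 8, 13, 5]
Pass 2: Select minimum 5 at index 3, swap -> [-1, 5, 13, 8]


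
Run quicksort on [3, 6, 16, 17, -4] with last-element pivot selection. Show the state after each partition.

Partition 1: pivot=-4 at index 0 -> [-4, 6, 16, 17, 3]
Partition 2: pivot=3 at index 1 -> [-4, 3, 16, 17, 6]
Partition 3: pivot=6 at index 2 -> [-4, 3, 6, 17, 16]
Partition 4: pivot=16 at index 3 -> [-4, 3, 6, 16, 17]


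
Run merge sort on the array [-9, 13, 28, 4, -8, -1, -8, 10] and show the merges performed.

Divide and conquer:
  Merge [-9] + [13] -> [-9, 13]
  Merge [28] + [4] -> [4, 28]
  Merge [-9, 13] + [4, 28] -> [-9, 4, 13, 28]
  Merge [-8] + [-1] -> [-8, -1]
  Merge [-8] + [10] -> [-8, 10]
  Merge [-8, -1] + [-8, 10] -> [-8, -8, -1, 10]
  Merge [-9, 4, 13, 28] + [-8, -8, -1, 10] -> [-9, -8, -8, -1, 4, 10, 13, 28]


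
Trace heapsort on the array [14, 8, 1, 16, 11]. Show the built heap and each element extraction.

Build heap: [16, 14, 1, 8, 11]
Extract 16: [14, 11, 1, 8, 16]
Extract 14: [11, 8, 1, 14, 16]
Extract 11: [8, 1, 11, 14, 16]
Extract 8: [1, 8, 11, 14, 16]


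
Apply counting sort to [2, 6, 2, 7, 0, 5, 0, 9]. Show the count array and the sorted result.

Count array: [2, 0, 2, 0, 0, 1, 1, 1, 0, 1]
(count[i] = number of elements equal to i)
Cumulative count: [2, 2, 4, 4, 4, 5, 6, 7, 7, 8]
Sorted: [0, 0, 2, 2, 5, 6, 7, 9]


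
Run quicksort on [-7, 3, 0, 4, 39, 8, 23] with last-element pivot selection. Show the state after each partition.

Partition 1: pivot=23 at index 5 -> [-7, 3, 0, 4, 8, 23, 39]
Partition 2: pivot=8 at index 4 -> [-7, 3, 0, 4, 8, 23, 39]
Partition 3: pivot=4 at index 3 -> [-7, 3, 0, 4, 8, 23, 39]
Partition 4: pivot=0 at index 1 -> [-7, 0, 3, 4, 8, 23, 39]


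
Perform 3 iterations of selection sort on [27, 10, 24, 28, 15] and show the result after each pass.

Pass 1: Select minimum 10 at index 1, swap -> [10, 27, 24, 28, 15]
Pass 2: Select minimum 15 at index 4, swap -> [10, 15, 24, 28, 27]
Pass 3: Select minimum 24 at index 2, swap -> [10, 15, 24, 28, 27]


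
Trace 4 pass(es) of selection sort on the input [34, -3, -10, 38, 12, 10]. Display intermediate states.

Pass 1: Select minimum -10 at index 2, swap -> [-10, -3, 34, 38, 12, 10]
Pass 2: Select minimum -3 at index 1, swap -> [-10, -3, 34, 38, 12, 10]
Pass 3: Select minimum 10 at index 5, swap -> [-10, -3, 10, 38, 12, 34]
Pass 4: Select minimum 12 at index 4, swap -> [-10, -3, 10, 12, 38, 34]


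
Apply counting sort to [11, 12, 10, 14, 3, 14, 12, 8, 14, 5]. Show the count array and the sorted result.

Count array: [0, 0, 0, 1, 0, 1, 0, 0, 1, 0, 1, 1, 2, 0, 3]
(count[i] = number of elements equal to i)
Cumulative count: [0, 0, 0, 1, 1, 2, 2, 2, 3, 3, 4, 5, 7, 7, 10]
Sorted: [3, 5, 8, 10, 11, 12, 12, 14, 14, 14]


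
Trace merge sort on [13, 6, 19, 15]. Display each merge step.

Divide and conquer:
  Merge [13] + [6] -> [6, 13]
  Merge [19] + [15] -> [15, 19]
  Merge [6, 13] + [15, 19] -> [6, 13, 15, 19]


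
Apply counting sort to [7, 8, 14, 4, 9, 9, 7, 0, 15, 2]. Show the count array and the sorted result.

Count array: [1, 0, 1, 0, 1, 0, 0, 2, 1, 2, 0, 0, 0, 0, 1, 1]
(count[i] = number of elements equal to i)
Cumulative count: [1, 1, 2, 2, 3, 3, 3, 5, 6, 8, 8, 8, 8, 8, 9, 10]
Sorted: [0, 2, 4, 7, 7, 8, 9, 9, 14, 15]


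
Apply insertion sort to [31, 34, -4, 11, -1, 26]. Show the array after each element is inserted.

First element 31 is already 'sorted'
Insert 34: shifted 0 elements -> [31, 34, -4, 11, -1, 26]
Insert -4: shifted 2 elements -> [-4, 31, 34, 11, -1, 26]
Insert 11: shifted 2 elements -> [-4, 11, 31, 34, -1, 26]
Insert -1: shifted 3 elements -> [-4, -1, 11, 31, 34, 26]
Insert 26: shifted 2 elements -> [-4, -1, 11, 26, 31, 34]


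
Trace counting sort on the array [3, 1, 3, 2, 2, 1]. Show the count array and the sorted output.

Count array: [0, 2, 2, 2]
(count[i] = number of elements equal to i)
Cumulative count: [0, 2, 4, 6]
Sorted: [1, 1, 2, 2, 3, 3]


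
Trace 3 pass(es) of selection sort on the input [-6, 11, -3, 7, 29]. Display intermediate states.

Pass 1: Select minimum -6 at index 0, swap -> [-6, 11, -3, 7, 29]
Pass 2: Select minimum -3 at index 2, swap -> [-6, -3, 11, 7, 29]
Pass 3: Select minimum 7 at index 3, swap -> [-6, -3, 7, 11, 29]


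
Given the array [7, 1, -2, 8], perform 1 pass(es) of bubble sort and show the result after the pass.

After pass 1: [1, -2, 7, 8] (2 swaps)
Total swaps: 2


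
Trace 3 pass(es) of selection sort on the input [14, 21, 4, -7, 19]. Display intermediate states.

Pass 1: Select minimum -7 at index 3, swap -> [-7, 21, 4, 14, 19]
Pass 2: Select minimum 4 at index 2, swap -> [-7, 4, 21, 14, 19]
Pass 3: Select minimum 14 at index 3, swap -> [-7, 4, 14, 21, 19]


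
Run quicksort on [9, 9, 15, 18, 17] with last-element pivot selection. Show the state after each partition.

Partition 1: pivot=17 at index 3 -> [9, 9, 15, 17, 18]
Partition 2: pivot=15 at index 2 -> [9, 9, 15, 17, 18]
Partition 3: pivot=9 at index 1 -> [9, 9, 15, 17, 18]


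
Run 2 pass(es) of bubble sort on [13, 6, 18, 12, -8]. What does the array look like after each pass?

After pass 1: [6, 13, 12, -8, 18] (3 swaps)
After pass 2: [6, 12, -8, 13, 18] (2 swaps)
Total swaps: 5


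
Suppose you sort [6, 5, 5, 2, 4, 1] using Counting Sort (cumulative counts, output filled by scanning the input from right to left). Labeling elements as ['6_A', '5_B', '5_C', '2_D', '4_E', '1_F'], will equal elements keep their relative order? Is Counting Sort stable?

Trace Counting Sort on the labeled array (the key is the number; the letter only tracks identity):
  Counts for values 0..6: [0, 1, 1, 0, 1, 2, 1]
  Cumulative counts: [0, 1, 2, 2, 3, 5, 6]
  Scan right to left: place 1_F at output index 0
  Scan right to left: place 4_E at output index 2
  Scan right to left: place 2_D at output index 1
  Scan right to left: place 5_C at output index 4
  Scan right to left: place 5_B at output index 3
  Scan right to left: place 6_A at output index 5
  Output: [1_F, 2_D, 4_E, 5_B, 5_C, 6_A]
Equal keys:
  value 5: originally 5_B, 5_C; after sorting 5_B, 5_C -> order preserved
All equal keys kept their original relative order. Counting Sort is stable: scanning the input right to left with decreasing cumulative counts places later duplicates at later output positions.
Answer: Stable


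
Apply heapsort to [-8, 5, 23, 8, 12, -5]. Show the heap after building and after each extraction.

Build heap: [23, 12, -5, 8, 5, -8]
Extract 23: [12, 8, -5, -8, 5, 23]
Extract 12: [8, 5, -5, -8, 12, 23]
Extract 8: [5, -8, -5, 8, 12, 23]
Extract 5: [-5, -8, 5, 8, 12, 23]
Extract -5: [-8, -5, 5, 8, 12, 23]


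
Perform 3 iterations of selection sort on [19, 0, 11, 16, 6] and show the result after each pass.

Pass 1: Select minimum 0 at index 1, swap -> [0, 19, 11, 16, 6]
Pass 2: Select minimum 6 at index 4, swap -> [0, 6, 11, 16, 19]
Pass 3: Select minimum 11 at index 2, swap -> [0, 6, 11, 16, 19]


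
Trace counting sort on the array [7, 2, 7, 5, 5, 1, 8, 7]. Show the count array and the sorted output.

Count array: [0, 1, 1, 0, 0, 2, 0, 3, 1]
(count[i] = number of elements equal to i)
Cumulative count: [0, 1, 2, 2, 2, 4, 4, 7, 8]
Sorted: [1, 2, 5, 5, 7, 7, 7, 8]


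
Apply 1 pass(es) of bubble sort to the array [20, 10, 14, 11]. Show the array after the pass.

After pass 1: [10, 14, 11, 20] (3 swaps)
Total swaps: 3


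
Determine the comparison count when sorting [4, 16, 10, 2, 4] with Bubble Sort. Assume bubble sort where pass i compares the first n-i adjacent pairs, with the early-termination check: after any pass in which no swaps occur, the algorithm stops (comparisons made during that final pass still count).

Pass 1: compare adjacent pairs (0,1)..(3,4) = 4 comparison(s), 3 swap(s) -> [4, 10, 2, 4, 16]
Pass 2: compare adjacent pairs (0,1)..(2,3) = 3 comparison(s), 2 swap(s) -> [4, 2, 4, 10, 16]
Pass 3: compare adjacent pairs (0,1)..(1,2) = 2 comparison(s), 1 swap(s) -> [2, 4, 4, 10, 16]
Pass 4: compare adjacent pairs (0,1)..(0,1) = 1 comparison(s), 0 swap(s) -> [2, 4, 4, 10, 16]
No swaps in this pass, so bubble sort stops here.
Total comparisons: 4 + 3 + 2 + 1 = 10


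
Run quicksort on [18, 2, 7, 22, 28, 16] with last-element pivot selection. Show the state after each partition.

Partition 1: pivot=16 at index 2 -> [2, 7, 16, 22, 28, 18]
Partition 2: pivot=7 at index 1 -> [2, 7, 16, 22, 28, 18]
Partition 3: pivot=18 at index 3 -> [2, 7, 16, 18, 28, 22]
Partition 4: pivot=22 at index 4 -> [2, 7, 16, 18, 22, 28]


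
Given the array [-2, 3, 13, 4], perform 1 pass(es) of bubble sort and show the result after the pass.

After pass 1: [-2, 3, 4, 13] (1 swaps)
Total swaps: 1


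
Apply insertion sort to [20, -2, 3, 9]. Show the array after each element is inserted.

First element 20 is already 'sorted'
Insert -2: shifted 1 elements -> [-2, 20, 3, 9]
Insert 3: shifted 1 elements -> [-2, 3, 20, 9]
Insert 9: shifted 1 elements -> [-2, 3, 9, 20]


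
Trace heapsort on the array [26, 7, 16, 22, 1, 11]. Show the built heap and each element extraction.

Build heap: [26, 22, 16, 7, 1, 11]
Extract 26: [22, 11, 16, 7, 1, 26]
Extract 22: [16, 11, 1, 7, 22, 26]
Extract 16: [11, 7, 1, 16, 22, 26]
Extract 11: [7, 1, 11, 16, 22, 26]
Extract 7: [1, 7, 11, 16, 22, 26]


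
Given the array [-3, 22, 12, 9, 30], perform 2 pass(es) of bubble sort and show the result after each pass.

After pass 1: [-3, 12, 9, 22, 30] (2 swaps)
After pass 2: [-3, 9, 12, 22, 30] (1 swaps)
Total swaps: 3


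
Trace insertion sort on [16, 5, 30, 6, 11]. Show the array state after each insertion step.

First element 16 is already 'sorted'
Insert 5: shifted 1 elements -> [5, 16, 30, 6, 11]
Insert 30: shifted 0 elements -> [5, 16, 30, 6, 11]
Insert 6: shifted 2 elements -> [5, 6, 16, 30, 11]
Insert 11: shifted 2 elements -> [5, 6, 11, 16, 30]


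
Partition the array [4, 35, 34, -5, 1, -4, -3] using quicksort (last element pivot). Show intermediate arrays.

Partition 1: pivot=-3 at index 2 -> [-5, -4, -3, 4, 1, 35, 34]
Partition 2: pivot=-4 at index 1 -> [-5, -4, -3, 4, 1, 35, 34]
Partition 3: pivot=34 at index 5 -> [-5, -4, -3, 4, 1, 34, 35]
Partition 4: pivot=1 at index 3 -> [-5, -4, -3, 1, 4, 34, 35]


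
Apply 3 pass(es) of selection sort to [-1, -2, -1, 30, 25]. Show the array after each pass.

Pass 1: Select minimum -2 at index 1, swap -> [-2, -1, -1, 30, 25]
Pass 2: Select minimum -1 at index 1, swap -> [-2, -1, -1, 30, 25]
Pass 3: Select minimum -1 at index 2, swap -> [-2, -1, -1, 30, 25]


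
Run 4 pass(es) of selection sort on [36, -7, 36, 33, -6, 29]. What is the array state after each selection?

Pass 1: Select minimum -7 at index 1, swap -> [-7, 36, 36, 33, -6, 29]
Pass 2: Select minimum -6 at index 4, swap -> [-7, -6, 36, 33, 36, 29]
Pass 3: Select minimum 29 at index 5, swap -> [-7, -6, 29, 33, 36, 36]
Pass 4: Select minimum 33 at index 3, swap -> [-7, -6, 29, 33, 36, 36]


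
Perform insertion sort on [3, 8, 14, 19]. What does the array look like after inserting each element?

First element 3 is already 'sorted'
Insert 8: shifted 0 elements -> [3, 8, 14, 19]
Insert 14: shifted 0 elements -> [3, 8, 14, 19]
Insert 19: shifted 0 elements -> [3, 8, 14, 19]


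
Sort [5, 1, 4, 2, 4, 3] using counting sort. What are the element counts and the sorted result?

Count array: [0, 1, 1, 1, 2, 1]
(count[i] = number of elements equal to i)
Cumulative count: [0, 1, 2, 3, 5, 6]
Sorted: [1, 2, 3, 4, 4, 5]


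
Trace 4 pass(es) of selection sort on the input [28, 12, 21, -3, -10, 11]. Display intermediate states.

Pass 1: Select minimum -10 at index 4, swap -> [-10, 12, 21, -3, 28, 11]
Pass 2: Select minimum -3 at index 3, swap -> [-10, -3, 21, 12, 28, 11]
Pass 3: Select minimum 11 at index 5, swap -> [-10, -3, 11, 12, 28, 21]
Pass 4: Select minimum 12 at index 3, swap -> [-10, -3, 11, 12, 28, 21]


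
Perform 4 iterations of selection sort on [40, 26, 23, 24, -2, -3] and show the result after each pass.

Pass 1: Select minimum -3 at index 5, swap -> [-3, 26, 23, 24, -2, 40]
Pass 2: Select minimum -2 at index 4, swap -> [-3, -2, 23, 24, 26, 40]
Pass 3: Select minimum 23 at index 2, swap -> [-3, -2, 23, 24, 26, 40]
Pass 4: Select minimum 24 at index 3, swap -> [-3, -2, 23, 24, 26, 40]


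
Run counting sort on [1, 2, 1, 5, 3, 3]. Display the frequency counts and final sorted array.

Count array: [0, 2, 1, 2, 0, 1]
(count[i] = number of elements equal to i)
Cumulative count: [0, 2, 3, 5, 5, 6]
Sorted: [1, 1, 2, 3, 3, 5]


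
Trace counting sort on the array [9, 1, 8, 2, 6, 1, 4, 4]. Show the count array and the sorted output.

Count array: [0, 2, 1, 0, 2, 0, 1, 0, 1, 1]
(count[i] = number of elements equal to i)
Cumulative count: [0, 2, 3, 3, 5, 5, 6, 6, 7, 8]
Sorted: [1, 1, 2, 4, 4, 6, 8, 9]


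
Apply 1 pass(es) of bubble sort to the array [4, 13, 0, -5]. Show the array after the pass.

After pass 1: [4, 0, -5, 13] (2 swaps)
Total swaps: 2


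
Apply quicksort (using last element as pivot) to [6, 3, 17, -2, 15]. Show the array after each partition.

Partition 1: pivot=15 at index 3 -> [6, 3, -2, 15, 17]
Partition 2: pivot=-2 at index 0 -> [-2, 3, 6, 15, 17]
Partition 3: pivot=6 at index 2 -> [-2, 3, 6, 15, 17]


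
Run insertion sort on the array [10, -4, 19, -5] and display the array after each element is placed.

First element 10 is already 'sorted'
Insert -4: shifted 1 elements -> [-4, 10, 19, -5]
Insert 19: shifted 0 elements -> [-4, 10, 19, -5]
Insert -5: shifted 3 elements -> [-5, -4, 10, 19]


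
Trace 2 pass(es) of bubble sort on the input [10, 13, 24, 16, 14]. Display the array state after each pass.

After pass 1: [10, 13, 16, 14, 24] (2 swaps)
After pass 2: [10, 13, 14, 16, 24] (1 swaps)
Total swaps: 3


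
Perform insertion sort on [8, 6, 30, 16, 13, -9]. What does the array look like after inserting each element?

First element 8 is already 'sorted'
Insert 6: shifted 1 elements -> [6, 8, 30, 16, 13, -9]
Insert 30: shifted 0 elements -> [6, 8, 30, 16, 13, -9]
Insert 16: shifted 1 elements -> [6, 8, 16, 30, 13, -9]
Insert 13: shifted 2 elements -> [6, 8, 13, 16, 30, -9]
Insert -9: shifted 5 elements -> [-9, 6, 8, 13, 16, 30]


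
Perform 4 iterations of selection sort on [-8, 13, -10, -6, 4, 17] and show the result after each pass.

Pass 1: Select minimum -10 at index 2, swap -> [-10, 13, -8, -6, 4, 17]
Pass 2: Select minimum -8 at index 2, swap -> [-10, -8, 13, -6, 4, 17]
Pass 3: Select minimum -6 at index 3, swap -> [-10, -8, -6, 13, 4, 17]
Pass 4: Select minimum 4 at index 4, swap -> [-10, -8, -6, 4, 13, 17]


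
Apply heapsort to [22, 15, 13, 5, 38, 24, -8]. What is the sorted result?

Build heap: [38, 22, 24, 5, 15, 13, -8]
Extract 38: [24, 22, 13, 5, 15, -8, 38]
Extract 24: [22, 15, 13, 5, -8, 24, 38]
Extract 22: [15, 5, 13, -8, 22, 24, 38]
Extract 15: [13, 5, -8, 15, 22, 24, 38]
Extract 13: [5, -8, 13, 15, 22, 24, 38]
Extract 5: [-8, 5, 13, 15, 22, 24, 38]


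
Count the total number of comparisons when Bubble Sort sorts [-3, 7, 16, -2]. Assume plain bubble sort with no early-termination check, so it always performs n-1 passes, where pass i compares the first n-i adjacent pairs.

Pass 1: compare adjacent pairs (0,1)..(2,3) = 3 comparison(s), 1 swap(s) -> [-3, 7, -2, 16]
Pass 2: compare adjacent pairs (0,1)..(1,2) = 2 comparison(s), 1 swap(s) -> [-3, -2, 7, 16]
Pass 3: compare adjacent pairs (0,1)..(0,1) = 1 comparison(s), 0 swap(s) -> [-3, -2, 7, 16]
Total comparisons: 3 + 2 + 1 = 6


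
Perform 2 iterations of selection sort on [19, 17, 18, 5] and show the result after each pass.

Pass 1: Select minimum 5 at index 3, swap -> [5, 17, 18, 19]
Pass 2: Select minimum 17 at index 1, swap -> [5, 17, 18, 19]


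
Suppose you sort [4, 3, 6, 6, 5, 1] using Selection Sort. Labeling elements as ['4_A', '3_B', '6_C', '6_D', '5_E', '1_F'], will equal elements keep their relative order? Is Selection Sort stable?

Trace Selection Sort on the labeled array (the key is the number; the letter only tracks identity):
  Pass 1: minimum of unsorted part is 1_F at index 5; swap it with 4_A at index 0 -> [1_F, 3_B, 6_C, 6_D, 5_E, 4_A]
  Pass 2: minimum 3_B is already at index 1; no swap -> [1_F, 3_B, 6_C, 6_D, 5_E, 4_A]
  Pass 3: minimum of unsorted part is 4_A at index 5; swap it with 6_C at index 2 -> [1_F, 3_B, 4_A, 6_D, 5_E, 6_C]
  Pass 4: minimum of unsorted part is 5_E at index 4; swap it with 6_D at index 3 -> [1_F, 3_B, 4_A, 5_E, 6_D, 6_C]
  Pass 5: minimum 6_D is already at index 4; no swap -> [1_F, 3_B, 4_A, 5_E, 6_D, 6_C]
Final order: [1_F, 3_B, 4_A, 5_E, 6_D, 6_C]
Equal keys:
  value 6: originally 6_C, 6_D; after sorting 6_D, 6_C -> order changed
Equal keys were reordered, so Selection Sort is not stable: the long-range swap that moves the minimum into place can carry an element past an equal key. (One such input is enough; an unstable sort may happen to preserve order on other inputs, but it gives no guarantee.)
Answer: Not stable


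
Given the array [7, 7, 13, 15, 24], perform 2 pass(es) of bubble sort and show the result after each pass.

After pass 1: [7, 7, 13, 15, 24] (0 swaps)
After pass 2: [7, 7, 13, 15, 24] (0 swaps)
Total swaps: 0


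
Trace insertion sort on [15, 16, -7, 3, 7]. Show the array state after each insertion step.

First element 15 is already 'sorted'
Insert 16: shifted 0 elements -> [15, 16, -7, 3, 7]
Insert -7: shifted 2 elements -> [-7, 15, 16, 3, 7]
Insert 3: shifted 2 elements -> [-7, 3, 15, 16, 7]
Insert 7: shifted 2 elements -> [-7, 3, 7, 15, 16]


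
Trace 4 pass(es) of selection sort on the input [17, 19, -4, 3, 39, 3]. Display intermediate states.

Pass 1: Select minimum -4 at index 2, swap -> [-4, 19, 17, 3, 39, 3]
Pass 2: Select minimum 3 at index 3, swap -> [-4, 3, 17, 19, 39, 3]
Pass 3: Select minimum 3 at index 5, swap -> [-4, 3, 3, 19, 39, 17]
Pass 4: Select minimum 17 at index 5, swap -> [-4, 3, 3, 17, 39, 19]


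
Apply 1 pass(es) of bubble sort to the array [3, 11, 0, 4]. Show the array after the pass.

After pass 1: [3, 0, 4, 11] (2 swaps)
Total swaps: 2


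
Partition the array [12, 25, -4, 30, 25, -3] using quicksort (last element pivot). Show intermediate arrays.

Partition 1: pivot=-3 at index 1 -> [-4, -3, 12, 30, 25, 25]
Partition 2: pivot=25 at index 4 -> [-4, -3, 12, 25, 25, 30]
Partition 3: pivot=25 at index 3 -> [-4, -3, 12, 25, 25, 30]


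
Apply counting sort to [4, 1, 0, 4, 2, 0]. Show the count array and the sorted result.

Count array: [2, 1, 1, 0, 2]
(count[i] = number of elements equal to i)
Cumulative count: [2, 3, 4, 4, 6]
Sorted: [0, 0, 1, 2, 4, 4]


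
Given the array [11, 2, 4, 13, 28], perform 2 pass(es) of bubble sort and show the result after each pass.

After pass 1: [2, 4, 11, 13, 28] (2 swaps)
After pass 2: [2, 4, 11, 13, 28] (0 swaps)
Total swaps: 2


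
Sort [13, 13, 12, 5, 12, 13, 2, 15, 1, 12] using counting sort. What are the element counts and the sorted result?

Count array: [0, 1, 1, 0, 0, 1, 0, 0, 0, 0, 0, 0, 3, 3, 0, 1]
(count[i] = number of elements equal to i)
Cumulative count: [0, 1, 2, 2, 2, 3, 3, 3, 3, 3, 3, 3, 6, 9, 9, 10]
Sorted: [1, 2, 5, 12, 12, 12, 13, 13, 13, 15]


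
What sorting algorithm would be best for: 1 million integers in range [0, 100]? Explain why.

Best choice: Counting sort
Reason: O(n + k) where k=100 is small; linear time beats O(n log n)


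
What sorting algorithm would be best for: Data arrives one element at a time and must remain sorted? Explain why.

Best choice: Insertion sort
Reason: Insertion sort naturally handles online/streaming input by inserting each new element into sorted position


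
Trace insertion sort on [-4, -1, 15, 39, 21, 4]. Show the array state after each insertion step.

First element -4 is already 'sorted'
Insert -1: shifted 0 elements -> [-4, -1, 15, 39, 21, 4]
Insert 15: shifted 0 elements -> [-4, -1, 15, 39, 21, 4]
Insert 39: shifted 0 elements -> [-4, -1, 15, 39, 21, 4]
Insert 21: shifted 1 elements -> [-4, -1, 15, 21, 39, 4]
Insert 4: shifted 3 elements -> [-4, -1, 4, 15, 21, 39]


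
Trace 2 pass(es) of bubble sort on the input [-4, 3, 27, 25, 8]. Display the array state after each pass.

After pass 1: [-4, 3, 25, 8, 27] (2 swaps)
After pass 2: [-4, 3, 8, 25, 27] (1 swaps)
Total swaps: 3


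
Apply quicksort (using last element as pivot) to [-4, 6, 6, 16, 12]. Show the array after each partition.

Partition 1: pivot=12 at index 3 -> [-4, 6, 6, 12, 16]
Partition 2: pivot=6 at index 2 -> [-4, 6, 6, 12, 16]
Partition 3: pivot=6 at index 1 -> [-4, 6, 6, 12, 16]


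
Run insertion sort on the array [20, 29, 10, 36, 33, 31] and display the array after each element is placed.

First element 20 is already 'sorted'
Insert 29: shifted 0 elements -> [20, 29, 10, 36, 33, 31]
Insert 10: shifted 2 elements -> [10, 20, 29, 36, 33, 31]
Insert 36: shifted 0 elements -> [10, 20, 29, 36, 33, 31]
Insert 33: shifted 1 elements -> [10, 20, 29, 33, 36, 31]
Insert 31: shifted 2 elements -> [10, 20, 29, 31, 33, 36]


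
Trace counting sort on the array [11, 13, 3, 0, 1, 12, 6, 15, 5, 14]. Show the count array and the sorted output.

Count array: [1, 1, 0, 1, 0, 1, 1, 0, 0, 0, 0, 1, 1, 1, 1, 1]
(count[i] = number of elements equal to i)
Cumulative count: [1, 2, 2, 3, 3, 4, 5, 5, 5, 5, 5, 6, 7, 8, 9, 10]
Sorted: [0, 1, 3, 5, 6, 11, 12, 13, 14, 15]


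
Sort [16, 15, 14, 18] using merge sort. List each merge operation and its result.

Divide and conquer:
  Merge [16] + [15] -> [15, 16]
  Merge [14] + [18] -> [14, 18]
  Merge [15, 16] + [14, 18] -> [14, 15, 16, 18]


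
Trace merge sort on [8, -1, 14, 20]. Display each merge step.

Divide and conquer:
  Merge [8] + [-1] -> [-1, 8]
  Merge [14] + [20] -> [14, 20]
  Merge [-1, 8] + [14, 20] -> [-1, 8, 14, 20]


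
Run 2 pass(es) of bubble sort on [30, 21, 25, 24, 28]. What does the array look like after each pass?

After pass 1: [21, 25, 24, 28, 30] (4 swaps)
After pass 2: [21, 24, 25, 28, 30] (1 swaps)
Total swaps: 5


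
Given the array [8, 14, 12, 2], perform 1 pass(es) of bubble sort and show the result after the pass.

After pass 1: [8, 12, 2, 14] (2 swaps)
Total swaps: 2


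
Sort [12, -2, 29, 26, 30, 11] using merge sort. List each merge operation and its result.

Divide and conquer:
  Merge [-2] + [29] -> [-2, 29]
  Merge [12] + [-2, 29] -> [-2, 12, 29]
  Merge [30] + [11] -> [11, 30]
  Merge [26] + [11, 30] -> [11, 26, 30]
  Merge [-2, 12, 29] + [11, 26, 30] -> [-2, 11, 12, 26, 29, 30]


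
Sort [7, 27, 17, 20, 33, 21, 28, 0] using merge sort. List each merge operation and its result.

Divide and conquer:
  Merge [7] + [27] -> [7, 27]
  Merge [17] + [20] -> [17, 20]
  Merge [7, 27] + [17, 20] -> [7, 17, 20, 27]
  Merge [33] + [21] -> [21, 33]
  Merge [28] + [0] -> [0, 28]
  Merge [21, 33] + [0, 28] -> [0, 21, 28, 33]
  Merge [7, 17, 20, 27] + [0, 21, 28, 33] -> [0, 7, 17, 20, 21, 27, 28, 33]


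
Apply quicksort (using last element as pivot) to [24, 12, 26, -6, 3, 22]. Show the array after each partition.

Partition 1: pivot=22 at index 3 -> [12, -6, 3, 22, 26, 24]
Partition 2: pivot=3 at index 1 -> [-6, 3, 12, 22, 26, 24]
Partition 3: pivot=24 at index 4 -> [-6, 3, 12, 22, 24, 26]


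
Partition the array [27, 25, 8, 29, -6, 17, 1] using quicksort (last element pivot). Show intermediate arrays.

Partition 1: pivot=1 at index 1 -> [-6, 1, 8, 29, 27, 17, 25]
Partition 2: pivot=25 at index 4 -> [-6, 1, 8, 17, 25, 29, 27]
Partition 3: pivot=17 at index 3 -> [-6, 1, 8, 17, 25, 29, 27]
Partition 4: pivot=27 at index 5 -> [-6, 1, 8, 17, 25, 27, 29]


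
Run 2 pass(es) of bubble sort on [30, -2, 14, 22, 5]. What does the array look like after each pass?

After pass 1: [-2, 14, 22, 5, 30] (4 swaps)
After pass 2: [-2, 14, 5, 22, 30] (1 swaps)
Total swaps: 5


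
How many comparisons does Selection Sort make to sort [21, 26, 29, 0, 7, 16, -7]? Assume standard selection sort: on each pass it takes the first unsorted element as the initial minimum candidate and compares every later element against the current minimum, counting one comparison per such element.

Pass 1: scan indices 1..6 for the minimum = 6 comparison(s); min is -7, place at index 0 -> [-7, 26, 29, 0, 7, 16, 21]
Pass 2: scan indices 2..6 for the minimum = 5 comparison(s); min is 0, place at index 1 -> [-7, 0, 29, 26, 7, 16, 21]
Pass 3: scan indices 3..6 for the minimum = 4 comparison(s); min is 7, place at index 2 -> [-7, 0, 7, 26, 29, 16, 21]
Pass 4: scan indices 4..6 for the minimum = 3 comparison(s); min is 16, place at index 3 -> [-7, 0, 7, 16, 29, 26, 21]
Pass 5: scan indices 5..6 for the minimum = 2 comparison(s); min is 21, place at index 4 -> [-7, 0, 7, 16, 21, 26, 29]
Pass 6: scan indices 6..6 for the minimum = 1 comparison(s); min is 26, place at index 5 -> [-7, 0, 7, 16, 21, 26, 29]
Selection sort always scans the whole unsorted suffix, so the count is (n-1) + (n-2) + ... + 1 = n(n-1)/2 = 7*6/2 = 21 regardless of the input order.
Total comparisons: 6 + 5 + 4 + 3 + 2 + 1 = 21


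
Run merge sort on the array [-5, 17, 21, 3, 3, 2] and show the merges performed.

Divide and conquer:
  Merge [17] + [21] -> [17, 21]
  Merge [-5] + [17, 21] -> [-5, 17, 21]
  Merge [3] + [2] -> [2, 3]
  Merge [3] + [2, 3] -> [2, 3, 3]
  Merge [-5, 17, 21] + [2, 3, 3] -> [-5, 2, 3, 3, 17, 21]


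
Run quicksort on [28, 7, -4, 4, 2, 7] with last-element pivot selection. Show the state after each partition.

Partition 1: pivot=7 at index 4 -> [7, -4, 4, 2, 7, 28]
Partition 2: pivot=2 at index 1 -> [-4, 2, 4, 7, 7, 28]
Partition 3: pivot=7 at index 3 -> [-4, 2, 4, 7, 7, 28]


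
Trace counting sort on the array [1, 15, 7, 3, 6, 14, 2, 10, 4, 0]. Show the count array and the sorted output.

Count array: [1, 1, 1, 1, 1, 0, 1, 1, 0, 0, 1, 0, 0, 0, 1, 1]
(count[i] = number of elements equal to i)
Cumulative count: [1, 2, 3, 4, 5, 5, 6, 7, 7, 7, 8, 8, 8, 8, 9, 10]
Sorted: [0, 1, 2, 3, 4, 6, 7, 10, 14, 15]


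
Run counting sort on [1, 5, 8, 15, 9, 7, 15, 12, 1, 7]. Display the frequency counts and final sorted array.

Count array: [0, 2, 0, 0, 0, 1, 0, 2, 1, 1, 0, 0, 1, 0, 0, 2]
(count[i] = number of elements equal to i)
Cumulative count: [0, 2, 2, 2, 2, 3, 3, 5, 6, 7, 7, 7, 8, 8, 8, 10]
Sorted: [1, 1, 5, 7, 7, 8, 9, 12, 15, 15]
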